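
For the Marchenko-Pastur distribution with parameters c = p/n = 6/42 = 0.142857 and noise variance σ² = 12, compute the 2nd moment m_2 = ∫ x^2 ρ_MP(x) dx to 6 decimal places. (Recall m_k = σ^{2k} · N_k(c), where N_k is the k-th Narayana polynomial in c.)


E[X²] = σ⁴ (1 + c) (second MP moment). With σ² = 12 (so σ⁴ = 144) and c = 6/42 = 0.142857: E[X²] = 144 · (1 + 0.142857) = 144 · 1.142857.

So E[X^2] = 164.571429.


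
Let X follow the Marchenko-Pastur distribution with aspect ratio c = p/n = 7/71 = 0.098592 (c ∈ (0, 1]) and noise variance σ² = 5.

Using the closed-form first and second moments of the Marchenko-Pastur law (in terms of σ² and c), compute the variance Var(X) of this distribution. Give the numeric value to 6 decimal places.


Recall the MP moments m_1 = E[X] = σ² and m_2 = E[X²] = σ⁴ (1 + c).
m_1 = E[X] = σ² = 5, so m_1² = 25.
m_2 = E[X²] = σ⁴ (1 + c) = 25 · (1 + 0.098592) = 25 · 1.098592 = 27.464789.
(Note m_2 − m_1² simplifies to c · σ⁴ = 0.098592 · 25.)

Var(X) = m_2 − m_1² = 27.464789 − 25 = 2.464789.


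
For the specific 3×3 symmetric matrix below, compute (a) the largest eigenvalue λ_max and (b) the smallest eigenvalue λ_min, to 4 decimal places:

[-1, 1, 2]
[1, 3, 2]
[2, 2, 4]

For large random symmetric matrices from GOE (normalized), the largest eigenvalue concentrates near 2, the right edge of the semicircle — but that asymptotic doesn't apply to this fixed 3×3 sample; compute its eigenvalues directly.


Since M is real symmetric, all three eigenvalues are real; they are the roots of det(λI − M) = λ³ − (tr M) λ² + s λ − det M, where s is the sum of the principal 2×2 minors.
tr M = -1 + 3 + 4 = 6.
s = ((-1)·3 − 1²) + ((-1)·4 − 2²) + (3·4 − 2²) = -4 + (-8) + 8 = -4.
det M (expand along row 1) = (-1)·8 − 1·0 + 2·(-4) = -16.
Characteristic polynomial: λ³ − 6λ² − 4λ + 16 = 0.
Substitute λ = y + (tr M)/3 = y + 2.000000 to remove the quadratic term: y³ + p·y + q = 0 with p = s − (tr M)²/3 = -16.000000 and q = −2(tr M)³/27 + (tr M)·s/3 − det M = -8.000000.
Three real roots ⇒ use the trigonometric (Viète) form: r = 2√(−p/3) = 4.618802, φ = arccos(3q/(p·r)) = arccos(0.324760) = 1.240039 rad.
y_k = r·cos(φ/3 − 2πk/3) for k = 0, 1, 2 gives y = 4.229815, -0.508203, -3.721612.
λ_k = y_k + 2.000000 gives λ = 6.2298, 1.4918, -1.7216 (check: the sum is 6.0000 = tr M).

Hence λ_max = 6.2298 and λ_min = -1.7216.


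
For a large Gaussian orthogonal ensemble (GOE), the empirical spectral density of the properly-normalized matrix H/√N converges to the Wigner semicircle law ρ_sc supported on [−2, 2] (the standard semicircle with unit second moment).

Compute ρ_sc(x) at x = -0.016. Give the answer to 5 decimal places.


ρ_sc(x) = (1/(2π)) √(4 − x²). With x = -0.016:
  4 − x² = 4 − (-0.016)² = 4 − 0.000256 = 3.999744.
  √(4 − x²) = 1.999936.
  1/(2π) = 0.159155.
  ρ_sc(-0.016) = 0.159155 · 1.999936 = 0.318300.

Rounded to 5 decimal places: ρ_sc(-0.016) ≈ 0.31830.


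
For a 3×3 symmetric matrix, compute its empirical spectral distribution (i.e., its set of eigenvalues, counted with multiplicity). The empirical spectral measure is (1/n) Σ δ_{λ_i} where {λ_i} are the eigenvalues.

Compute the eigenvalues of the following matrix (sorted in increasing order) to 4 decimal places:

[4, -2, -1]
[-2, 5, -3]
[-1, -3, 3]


Since M is real symmetric, all three eigenvalues are real; they are the roots of det(λI − M) = λ³ − (tr M) λ² + s λ − det M, where s is the sum of the principal 2×2 minors.
tr M = 4 + 5 + 3 = 12.
s = (4·5 − (-2)²) + (4·3 − (-1)²) + (5·3 − (-3)²) = 16 + 11 + 6 = 33.
det M (expand along row 1) = 4·6 − (-2)·(-9) + (-1)·11 = -5.
Characteristic polynomial: λ³ − 12λ² + 33λ + 5 = 0.
Substitute λ = y + (tr M)/3 = y + 4.000000 to remove the quadratic term: y³ + p·y + q = 0 with p = s − (tr M)²/3 = -15.000000 and q = −2(tr M)³/27 + (tr M)·s/3 − det M = 9.000000.
Three real roots ⇒ use the trigonometric (Viète) form: r = 2√(−p/3) = 4.472136, φ = arccos(3q/(p·r)) = arccos(-0.402492) = 1.985034 rad.
y_k = r·cos(φ/3 − 2πk/3) for k = 0, 1, 2 gives y = 3.528347, 0.615549, -4.143895.
λ_k = y_k + 4.000000 gives λ = 7.5283, 4.6155, -0.1439 (check: the sum is 12.0000 = tr M).

Eigenvalues sorted in increasing order: [-0.1439, 4.6155, 7.5283].


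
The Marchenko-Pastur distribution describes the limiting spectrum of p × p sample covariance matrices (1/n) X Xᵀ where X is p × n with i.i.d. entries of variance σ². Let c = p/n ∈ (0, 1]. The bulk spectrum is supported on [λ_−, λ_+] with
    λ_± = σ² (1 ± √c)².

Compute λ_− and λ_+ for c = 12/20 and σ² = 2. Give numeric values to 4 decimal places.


c = 12/20 = 0.600000; √c = 0.774597.
λ_− = σ² (1 − √c)² = 2 · (1 − 0.774597)² = 2 · (0.225403)² = 0.101613.
λ_+ = σ² (1 + √c)² = 2 · (1 + 0.774597)² = 2 · (1.774597)² = 6.298387.

Rounded to 4 decimal places: λ_− ≈ 0.1016, λ_+ ≈ 6.2984.


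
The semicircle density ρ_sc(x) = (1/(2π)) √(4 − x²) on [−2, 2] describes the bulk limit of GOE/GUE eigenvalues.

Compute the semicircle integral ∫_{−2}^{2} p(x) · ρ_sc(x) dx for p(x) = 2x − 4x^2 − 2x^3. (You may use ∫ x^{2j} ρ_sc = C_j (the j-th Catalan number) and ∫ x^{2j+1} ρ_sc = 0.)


Write p(x) = Σ a_i x^i, split into monomials and integrate each against ρ_sc separately.
Using ∫ x^{2j} ρ_sc = C_j = (1/(j+1)) C(2j, j) (Catalan numbers) and ∫ x^{2j+1} ρ_sc = 0 (odd monomials vanish by symmetry):
  i = 1 (odd): ∫ x^1 ρ_sc = 0 (vanishes)
  i = 2 (even): a_2 · C_{1} = -4 · 1 = -4
  i = 3 (odd): ∫ x^3 ρ_sc = 0 (vanishes)

Summing the contributions: ∫_{−2}^{2} p(x) ρ_sc(x) dx = -4.


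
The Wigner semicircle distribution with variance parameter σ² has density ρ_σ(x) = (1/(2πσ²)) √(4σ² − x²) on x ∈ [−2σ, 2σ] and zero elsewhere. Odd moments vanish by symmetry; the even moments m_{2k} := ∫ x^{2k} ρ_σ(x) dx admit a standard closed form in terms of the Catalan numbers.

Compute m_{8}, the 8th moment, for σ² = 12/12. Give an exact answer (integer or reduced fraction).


By the scaled semicircle moment identity, m_{2k} = σ^{2k} · C_k with k = 4.
C_4 = (1/(k+1)) · C(2k, k) = (1/5) · C(8, 4) = (1/5) · 70 = 14.
σ^{2k} = (σ²)^k = (12/12)^4 = 1.

Therefore m_{8} = σ^{8} · C_4 = 1 · 14 = 14.


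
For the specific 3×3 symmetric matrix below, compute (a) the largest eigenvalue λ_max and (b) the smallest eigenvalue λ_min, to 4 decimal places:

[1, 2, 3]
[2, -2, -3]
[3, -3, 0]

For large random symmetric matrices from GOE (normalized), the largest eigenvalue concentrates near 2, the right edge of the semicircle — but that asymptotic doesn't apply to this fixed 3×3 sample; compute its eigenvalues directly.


Since M is real symmetric, all three eigenvalues are real; they are the roots of det(λI − M) = λ³ − (tr M) λ² + s λ − det M, where s is the sum of the principal 2×2 minors.
tr M = 1 + (-2) + 0 = -1.
s = (1·(-2) − 2²) + (1·0 − 3²) + ((-2)·0 − (-3)²) = -6 + (-9) + (-9) = -24.
det M (expand along row 1) = 1·(-9) − 2·9 + 3·0 = -27.
Characteristic polynomial: λ³ + λ² − 24λ + 27 = 0.
Substitute λ = y + (tr M)/3 = y − 0.333333 to remove the quadratic term: y³ + p·y + q = 0 with p = s − (tr M)²/3 = -24.333333 and q = −2(tr M)³/27 + (tr M)·s/3 − det M = 35.074074.
Three real roots ⇒ use the trigonometric (Viète) form: r = 2√(−p/3) = 5.696002, φ = arccos(3q/(p·r)) = arccos(-0.759164) = 2.432824 rad.
y_k = r·cos(φ/3 − 2πk/3) for k = 0, 1, 2 gives y = 3.923499, 1.614275, -5.537774.
λ_k = y_k − 0.333333 gives λ = 3.5902, 1.2809, -5.8711 (check: the sum is -1.0000 = tr M).

Hence λ_max = 3.5902 and λ_min = -5.8711.


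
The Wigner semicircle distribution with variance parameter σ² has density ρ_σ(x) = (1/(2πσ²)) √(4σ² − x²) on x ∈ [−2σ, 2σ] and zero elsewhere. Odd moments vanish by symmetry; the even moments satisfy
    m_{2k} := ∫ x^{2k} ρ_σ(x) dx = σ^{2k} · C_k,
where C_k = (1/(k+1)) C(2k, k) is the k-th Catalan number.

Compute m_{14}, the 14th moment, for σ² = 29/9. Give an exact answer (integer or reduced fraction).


By the scaled semicircle moment identity, m_{2k} = σ^{2k} · C_k with k = 7.
C_7 = (1/(k+1)) · C(2k, k) = (1/8) · C(14, 7) = (1/8) · 3432 = 429.
σ^{2k} = (σ²)^k = (29/9)^7 = 17249876309/4782969.

Therefore m_{14} = σ^{14} · C_7 = (17249876309/4782969) · 429 = 2466732312187/1594323.


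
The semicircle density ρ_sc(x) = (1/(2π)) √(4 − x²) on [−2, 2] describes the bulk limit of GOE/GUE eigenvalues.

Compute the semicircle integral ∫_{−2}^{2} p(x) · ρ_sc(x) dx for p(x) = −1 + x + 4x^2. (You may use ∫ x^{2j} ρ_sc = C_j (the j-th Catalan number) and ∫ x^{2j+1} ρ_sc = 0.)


Write p(x) = Σ a_i x^i, split into monomials and integrate each against ρ_sc separately.
Using ∫ x^{2j} ρ_sc = C_j = (1/(j+1)) C(2j, j) (Catalan numbers) and ∫ x^{2j+1} ρ_sc = 0 (odd monomials vanish by symmetry):
  i = 0 (even): a_0 · C_{0} = -1 · 1 = -1
  i = 1 (odd): ∫ x^1 ρ_sc = 0 (vanishes)
  i = 2 (even): a_2 · C_{1} = 4 · 1 = 4

Summing the contributions: ∫_{−2}^{2} p(x) ρ_sc(x) dx = (-1) + 4 = 3.


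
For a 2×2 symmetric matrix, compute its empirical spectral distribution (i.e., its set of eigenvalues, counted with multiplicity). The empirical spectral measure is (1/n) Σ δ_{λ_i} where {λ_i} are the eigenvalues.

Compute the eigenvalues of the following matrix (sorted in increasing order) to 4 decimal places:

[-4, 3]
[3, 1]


Since M is real symmetric, both eigenvalues are real; they are the roots of det(λI − M) = λ² − (tr M) λ + det M.
tr M = -4 + 1 = -3.
det M = (-4)·1 − 3² = -4 − 9 = -13.
Characteristic polynomial: λ² + 3λ − 13 = 0.
Discriminant Δ = (tr M)² − 4·det M = 9 − (-52) = 61; √Δ = 7.810250.
λ = (tr M ± √Δ)/2 = (-3 ± 7.810250)/2, giving (tr M − √Δ)/2 = -5.4051 and (tr M + √Δ)/2 = 2.4051.

Eigenvalues sorted in increasing order: [-5.4051, 2.4051].


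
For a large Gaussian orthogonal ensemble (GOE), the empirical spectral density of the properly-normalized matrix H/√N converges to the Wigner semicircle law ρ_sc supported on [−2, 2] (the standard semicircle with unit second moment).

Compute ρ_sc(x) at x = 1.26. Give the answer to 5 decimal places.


ρ_sc(x) = (1/(2π)) √(4 − x²). With x = 1.26:
  4 − x² = 4 − (1.26)² = 4 − 1.587600 = 2.412400.
  √(4 − x²) = 1.553190.
  1/(2π) = 0.159155.
  ρ_sc(1.26) = 0.159155 · 1.553190 = 0.247198.

Rounded to 5 decimal places: ρ_sc(1.26) ≈ 0.24720.


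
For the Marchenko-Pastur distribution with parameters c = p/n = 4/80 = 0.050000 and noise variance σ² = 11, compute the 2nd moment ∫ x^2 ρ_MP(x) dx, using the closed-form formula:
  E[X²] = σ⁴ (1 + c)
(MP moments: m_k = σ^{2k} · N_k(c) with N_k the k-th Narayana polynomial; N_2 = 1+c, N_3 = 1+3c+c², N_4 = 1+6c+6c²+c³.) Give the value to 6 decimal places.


E[X²] = σ⁴ (1 + c) (second MP moment). With σ² = 11 (so σ⁴ = 121) and c = 4/80 = 0.050000: E[X²] = 121 · (1 + 0.050000) = 121 · 1.050000.

So E[X^2] = 127.050000.


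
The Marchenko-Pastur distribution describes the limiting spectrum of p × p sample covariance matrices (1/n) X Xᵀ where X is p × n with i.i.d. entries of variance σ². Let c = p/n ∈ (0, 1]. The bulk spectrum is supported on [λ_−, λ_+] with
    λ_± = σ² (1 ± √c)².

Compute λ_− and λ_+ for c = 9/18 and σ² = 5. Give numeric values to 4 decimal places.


c = 9/18 = 0.500000; √c = 0.707107.
λ_− = σ² (1 − √c)² = 5 · (1 − 0.707107)² = 5 · (0.292893)² = 0.428932.
λ_+ = σ² (1 + √c)² = 5 · (1 + 0.707107)² = 5 · (1.707107)² = 14.571068.

Rounded to 4 decimal places: λ_− ≈ 0.4289, λ_+ ≈ 14.5711.


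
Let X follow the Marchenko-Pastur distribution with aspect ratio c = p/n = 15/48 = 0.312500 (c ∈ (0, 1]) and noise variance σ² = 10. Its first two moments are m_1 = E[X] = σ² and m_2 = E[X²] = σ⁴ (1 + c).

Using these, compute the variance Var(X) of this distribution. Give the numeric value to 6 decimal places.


m_1 = E[X] = σ² = 10, so m_1² = 100.
m_2 = E[X²] = σ⁴ (1 + c) = 100 · (1 + 0.312500) = 100 · 1.312500 = 131.250000.
(Note m_2 − m_1² simplifies to c · σ⁴ = 0.312500 · 100.)

Var(X) = m_2 − m_1² = 131.250000 − 100 = 31.250000.


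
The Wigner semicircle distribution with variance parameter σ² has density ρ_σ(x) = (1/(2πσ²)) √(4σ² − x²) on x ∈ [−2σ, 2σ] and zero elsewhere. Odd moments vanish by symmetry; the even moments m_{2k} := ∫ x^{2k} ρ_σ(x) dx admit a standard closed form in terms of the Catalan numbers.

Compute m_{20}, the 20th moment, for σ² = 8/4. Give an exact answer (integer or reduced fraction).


By the scaled semicircle moment identity, m_{2k} = σ^{2k} · C_k with k = 10.
C_10 = (1/(k+1)) · C(2k, k) = (1/11) · C(20, 10) = (1/11) · 184756 = 16796.
σ^{2k} = (σ²)^k = (8/4)^10 = 1024.

Therefore m_{20} = σ^{20} · C_10 = 1024 · 16796 = 17199104.


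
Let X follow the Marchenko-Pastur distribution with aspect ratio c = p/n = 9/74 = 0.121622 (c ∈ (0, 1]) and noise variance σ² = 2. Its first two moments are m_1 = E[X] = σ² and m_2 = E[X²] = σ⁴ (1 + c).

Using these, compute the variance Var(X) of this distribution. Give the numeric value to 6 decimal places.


m_1 = E[X] = σ² = 2, so m_1² = 4.
m_2 = E[X²] = σ⁴ (1 + c) = 4 · (1 + 0.121622) = 4 · 1.121622 = 4.486486.
(Note m_2 − m_1² simplifies to c · σ⁴ = 0.121622 · 4.)

Var(X) = m_2 − m_1² = 4.486486 − 4 = 0.486486.


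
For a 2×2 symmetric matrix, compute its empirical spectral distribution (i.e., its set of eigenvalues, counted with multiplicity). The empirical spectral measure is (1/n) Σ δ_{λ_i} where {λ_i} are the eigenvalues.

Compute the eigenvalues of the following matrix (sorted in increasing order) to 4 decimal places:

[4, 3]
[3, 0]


Since M is real symmetric, both eigenvalues are real; they are the roots of det(λI − M) = λ² − (tr M) λ + det M.
tr M = 4 + 0 = 4.
det M = 4·0 − 3² = 0 − 9 = -9.
Characteristic polynomial: λ² − 4λ − 9 = 0.
Discriminant Δ = (tr M)² − 4·det M = 16 − (-36) = 52; √Δ = 7.211103.
λ = (tr M ± √Δ)/2 = (4 ± 7.211103)/2, giving (tr M − √Δ)/2 = -1.6056 and (tr M + √Δ)/2 = 5.6056.

Eigenvalues sorted in increasing order: [-1.6056, 5.6056].


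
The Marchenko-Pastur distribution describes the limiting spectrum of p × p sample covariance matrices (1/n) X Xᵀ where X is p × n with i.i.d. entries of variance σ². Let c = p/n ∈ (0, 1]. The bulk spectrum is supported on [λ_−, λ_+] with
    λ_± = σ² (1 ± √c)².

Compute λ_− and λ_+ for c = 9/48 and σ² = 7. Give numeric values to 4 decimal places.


c = 9/48 = 0.187500; √c = 0.433013.
λ_− = σ² (1 − √c)² = 7 · (1 − 0.433013)² = 7 · (0.566987)² = 2.250322.
λ_+ = σ² (1 + √c)² = 7 · (1 + 0.433013)² = 7 · (1.433013)² = 14.374678.

Rounded to 4 decimal places: λ_− ≈ 2.2503, λ_+ ≈ 14.3747.


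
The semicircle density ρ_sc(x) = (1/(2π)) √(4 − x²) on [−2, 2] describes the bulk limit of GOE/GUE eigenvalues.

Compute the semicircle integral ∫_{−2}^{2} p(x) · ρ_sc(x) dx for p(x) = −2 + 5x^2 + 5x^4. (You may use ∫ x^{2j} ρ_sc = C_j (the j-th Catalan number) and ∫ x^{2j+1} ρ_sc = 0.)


Write p(x) = Σ a_i x^i, split into monomials and integrate each against ρ_sc separately.
Using ∫ x^{2j} ρ_sc = C_j = (1/(j+1)) C(2j, j) (Catalan numbers) and ∫ x^{2j+1} ρ_sc = 0 (odd monomials vanish by symmetry):
  i = 0 (even): a_0 · C_{0} = -2 · 1 = -2
  i = 2 (even): a_2 · C_{1} = 5 · 1 = 5
  i = 4 (even): a_4 · C_{2} = 5 · 2 = 10

Summing the contributions: ∫_{−2}^{2} p(x) ρ_sc(x) dx = (-2) + 5 + 10 = 13.


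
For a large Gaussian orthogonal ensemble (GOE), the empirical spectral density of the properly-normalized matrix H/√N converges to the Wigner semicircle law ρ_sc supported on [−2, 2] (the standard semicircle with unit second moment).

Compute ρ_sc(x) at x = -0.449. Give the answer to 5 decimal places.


ρ_sc(x) = (1/(2π)) √(4 − x²). With x = -0.449:
  4 − x² = 4 − (-0.449)² = 4 − 0.201601 = 3.798399.
  √(4 − x²) = 1.948948.
  1/(2π) = 0.159155.
  ρ_sc(-0.449) = 0.159155 · 1.948948 = 0.310185.

Rounded to 5 decimal places: ρ_sc(-0.449) ≈ 0.31018.


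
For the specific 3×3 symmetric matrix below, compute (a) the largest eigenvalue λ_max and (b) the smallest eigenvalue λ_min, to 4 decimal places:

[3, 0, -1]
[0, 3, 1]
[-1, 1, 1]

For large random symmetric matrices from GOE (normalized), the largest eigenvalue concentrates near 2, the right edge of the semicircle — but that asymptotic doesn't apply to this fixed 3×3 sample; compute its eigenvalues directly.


Since M is real symmetric, all three eigenvalues are real; they are the roots of det(λI − M) = λ³ − (tr M) λ² + s λ − det M, where s is the sum of the principal 2×2 minors.
tr M = 3 + 3 + 1 = 7.
s = (3·3 − 0²) + (3·1 − (-1)²) + (3·1 − 1²) = 9 + 2 + 2 = 13.
det M (expand along row 1) = 3·2 − 0·1 + (-1)·3 = 3.
Characteristic polynomial: λ³ − 7λ² + 13λ − 3 = 0.
Substitute λ = y + (tr M)/3 = y + 2.333333 to remove the quadratic term: y³ + p·y + q = 0 with p = s − (tr M)²/3 = -3.333333 and q = −2(tr M)³/27 + (tr M)·s/3 − det M = 1.925926.
Three real roots ⇒ use the trigonometric (Viète) form: r = 2√(−p/3) = 2.108185, φ = arccos(3q/(p·r)) = arccos(-0.822192) = 2.536048 rad.
y_k = r·cos(φ/3 − 2πk/3) for k = 0, 1, 2 gives y = 1.398717, 0.666667, -2.065384.
λ_k = y_k + 2.333333 gives λ = 3.7321, 3.0000, 0.2679 (check: the sum is 7.0000 = tr M).

Hence λ_max = 3.7321 and λ_min = 0.2679.


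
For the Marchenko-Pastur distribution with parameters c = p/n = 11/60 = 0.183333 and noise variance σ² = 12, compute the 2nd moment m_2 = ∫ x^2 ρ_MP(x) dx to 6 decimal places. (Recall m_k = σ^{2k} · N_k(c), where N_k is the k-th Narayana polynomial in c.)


E[X²] = σ⁴ (1 + c) (second MP moment). With σ² = 12 (so σ⁴ = 144) and c = 11/60 = 0.183333: E[X²] = 144 · (1 + 0.183333) = 144 · 1.183333.

So E[X^2] = 170.400000.


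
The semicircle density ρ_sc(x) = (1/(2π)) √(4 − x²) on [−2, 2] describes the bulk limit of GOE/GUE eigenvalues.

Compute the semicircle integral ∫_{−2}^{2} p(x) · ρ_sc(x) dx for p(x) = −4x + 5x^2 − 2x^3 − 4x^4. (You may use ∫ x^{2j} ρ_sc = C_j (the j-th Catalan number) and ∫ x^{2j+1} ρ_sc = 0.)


Write p(x) = Σ a_i x^i, split into monomials and integrate each against ρ_sc separately.
Using ∫ x^{2j} ρ_sc = C_j = (1/(j+1)) C(2j, j) (Catalan numbers) and ∫ x^{2j+1} ρ_sc = 0 (odd monomials vanish by symmetry):
  i = 1 (odd): ∫ x^1 ρ_sc = 0 (vanishes)
  i = 2 (even): a_2 · C_{1} = 5 · 1 = 5
  i = 3 (odd): ∫ x^3 ρ_sc = 0 (vanishes)
  i = 4 (even): a_4 · C_{2} = -4 · 2 = -8

Summing the contributions: ∫_{−2}^{2} p(x) ρ_sc(x) dx = 5 + (-8) = -3.


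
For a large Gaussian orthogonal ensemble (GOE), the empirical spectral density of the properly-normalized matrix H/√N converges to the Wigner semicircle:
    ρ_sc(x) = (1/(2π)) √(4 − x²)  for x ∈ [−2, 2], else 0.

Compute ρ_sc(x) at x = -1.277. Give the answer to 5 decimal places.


ρ_sc(x) = (1/(2π)) √(4 − x²). With x = -1.277:
  4 − x² = 4 − (-1.277)² = 4 − 1.630729 = 2.369271.
  √(4 − x²) = 1.539244.
  1/(2π) = 0.159155.
  ρ_sc(-1.277) = 0.159155 · 1.539244 = 0.244978.

Rounded to 5 decimal places: ρ_sc(-1.277) ≈ 0.24498.


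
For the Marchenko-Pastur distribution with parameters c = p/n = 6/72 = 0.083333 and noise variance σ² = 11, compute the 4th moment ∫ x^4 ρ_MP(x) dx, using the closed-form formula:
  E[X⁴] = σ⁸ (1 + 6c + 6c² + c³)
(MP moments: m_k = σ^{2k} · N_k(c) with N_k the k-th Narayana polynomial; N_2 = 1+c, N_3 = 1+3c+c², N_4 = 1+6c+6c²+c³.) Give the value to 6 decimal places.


E[X⁴] = σ⁸ (1 + 6c + 6c² + c³) (fourth MP moment). With σ² = 11 (so σ⁸ = 14641) and c = 6/72 = 0.083333: E[X⁴] = 14641 · (1 + 6·0.083333 + 6·(0.083333)² + (0.083333)³) = 14641 · 1.542245.

So E[X^4] = 22580.014468.


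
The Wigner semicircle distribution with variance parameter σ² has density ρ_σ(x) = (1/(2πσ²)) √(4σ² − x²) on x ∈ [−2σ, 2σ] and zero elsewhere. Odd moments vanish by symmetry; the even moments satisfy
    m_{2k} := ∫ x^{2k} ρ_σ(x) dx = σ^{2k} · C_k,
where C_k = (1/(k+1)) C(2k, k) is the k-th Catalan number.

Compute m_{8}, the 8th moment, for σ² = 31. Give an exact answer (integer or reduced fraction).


By the scaled semicircle moment identity, m_{2k} = σ^{2k} · C_k with k = 4.
C_4 = (1/(k+1)) · C(2k, k) = (1/5) · C(8, 4) = (1/5) · 70 = 14.
σ^{2k} = (σ²)^k = (31)^4 = 923521.

Therefore m_{8} = σ^{8} · C_4 = 923521 · 14 = 12929294.


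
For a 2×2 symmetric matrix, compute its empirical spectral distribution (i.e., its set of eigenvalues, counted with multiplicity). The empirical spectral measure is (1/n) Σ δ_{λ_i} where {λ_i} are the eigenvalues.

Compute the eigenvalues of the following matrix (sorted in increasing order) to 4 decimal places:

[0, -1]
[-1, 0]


Since M is real symmetric, both eigenvalues are real; they are the roots of det(λI − M) = λ² − (tr M) λ + det M.
tr M = 0 + 0 = 0.
det M = 0·0 − (-1)² = 0 − 1 = -1.
Characteristic polynomial: λ² − 1 = 0.
Discriminant Δ = (tr M)² − 4·det M = 0 − (-4) = 4; √Δ = 2.000000.
λ = (tr M ± √Δ)/2 = (0 ± 2.000000)/2, giving (tr M − √Δ)/2 = -1.0000 and (tr M + √Δ)/2 = 1.0000.

Eigenvalues sorted in increasing order: [-1.0000, 1.0000].


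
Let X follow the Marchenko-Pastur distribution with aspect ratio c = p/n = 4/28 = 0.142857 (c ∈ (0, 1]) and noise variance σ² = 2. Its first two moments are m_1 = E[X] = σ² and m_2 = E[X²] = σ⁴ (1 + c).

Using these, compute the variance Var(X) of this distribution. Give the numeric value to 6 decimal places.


m_1 = E[X] = σ² = 2, so m_1² = 4.
m_2 = E[X²] = σ⁴ (1 + c) = 4 · (1 + 0.142857) = 4 · 1.142857 = 4.571429.
(Note m_2 − m_1² simplifies to c · σ⁴ = 0.142857 · 4.)

Var(X) = m_2 − m_1² = 4.571429 − 4 = 0.571429.


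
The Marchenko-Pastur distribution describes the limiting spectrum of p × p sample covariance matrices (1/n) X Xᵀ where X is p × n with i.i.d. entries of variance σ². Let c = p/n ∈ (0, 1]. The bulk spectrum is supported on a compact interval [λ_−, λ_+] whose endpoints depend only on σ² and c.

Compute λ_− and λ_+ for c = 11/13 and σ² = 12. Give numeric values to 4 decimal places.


c = 11/13 = 0.846154; √c = 0.919866.
λ_− = σ² (1 − √c)² = 12 · (1 − 0.919866)² = 12 · (0.080134)² = 0.077057.
λ_+ = σ² (1 + √c)² = 12 · (1 + 0.919866)² = 12 · (1.919866)² = 44.230635.

Rounded to 4 decimal places: λ_− ≈ 0.0771, λ_+ ≈ 44.2306.


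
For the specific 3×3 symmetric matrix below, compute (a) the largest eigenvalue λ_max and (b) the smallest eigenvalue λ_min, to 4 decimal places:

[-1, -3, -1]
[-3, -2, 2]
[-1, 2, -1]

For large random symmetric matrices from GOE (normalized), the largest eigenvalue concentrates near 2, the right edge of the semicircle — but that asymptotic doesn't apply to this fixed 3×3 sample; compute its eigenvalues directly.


Since M is real symmetric, all three eigenvalues are real; they are the roots of det(λI − M) = λ³ − (tr M) λ² + s λ − det M, where s is the sum of the principal 2×2 minors.
tr M = -1 + (-2) + (-1) = -4.
s = ((-1)·(-2) − (-3)²) + ((-1)·(-1) − (-1)²) + ((-2)·(-1) − 2²) = -7 + 0 + (-2) = -9.
det M (expand along row 1) = (-1)·(-2) − (-3)·5 + (-1)·(-8) = 25.
Characteristic polynomial: λ³ + 4λ² − 9λ − 25 = 0.
Substitute λ = y + (tr M)/3 = y − 1.333333 to remove the quadratic term: y³ + p·y + q = 0 with p = s − (tr M)²/3 = -14.333333 and q = −2(tr M)³/27 + (tr M)·s/3 − det M = -8.259259.
Three real roots ⇒ use the trigonometric (Viète) form: r = 2√(−p/3) = 4.371626, φ = arccos(3q/(p·r)) = arccos(0.395432) = 1.164258 rad.
y_k = r·cos(φ/3 − 2πk/3) for k = 0, 1, 2 gives y = 4.046530, -0.590600, -3.455930.
λ_k = y_k − 1.333333 gives λ = 2.7132, -1.9239, -4.7893 (check: the sum is -4.0000 = tr M).

Hence λ_max = 2.7132 and λ_min = -4.7893.


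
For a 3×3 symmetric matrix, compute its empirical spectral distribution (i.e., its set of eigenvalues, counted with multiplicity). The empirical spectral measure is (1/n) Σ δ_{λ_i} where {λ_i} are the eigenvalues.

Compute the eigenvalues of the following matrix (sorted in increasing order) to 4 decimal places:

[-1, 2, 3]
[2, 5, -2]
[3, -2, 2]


Since M is real symmetric, all three eigenvalues are real; they are the roots of det(λI − M) = λ³ − (tr M) λ² + s λ − det M, where s is the sum of the principal 2×2 minors.
tr M = -1 + 5 + 2 = 6.
s = ((-1)·5 − 2²) + ((-1)·2 − 3²) + (5·2 − (-2)²) = -9 + (-11) + 6 = -14.
det M (expand along row 1) = (-1)·6 − 2·10 + 3·(-19) = -83.
Characteristic polynomial: λ³ − 6λ² − 14λ + 83 = 0.
Substitute λ = y + (tr M)/3 = y + 2.000000 to remove the quadratic term: y³ + p·y + q = 0 with p = s − (tr M)²/3 = -26.000000 and q = −2(tr M)³/27 + (tr M)·s/3 − det M = 39.000000.
Three real roots ⇒ use the trigonometric (Viète) form: r = 2√(−p/3) = 5.887841, φ = arccos(3q/(p·r)) = arccos(-0.764287) = 2.440731 rad.
y_k = r·cos(φ/3 − 2πk/3) for k = 0, 1, 2 gives y = 4.044376, 1.683519, -5.727895.
λ_k = y_k + 2.000000 gives λ = 6.0444, 3.6835, -3.7279 (check: the sum is 6.0000 = tr M).

Eigenvalues sorted in increasing order: [-3.7279, 3.6835, 6.0444].


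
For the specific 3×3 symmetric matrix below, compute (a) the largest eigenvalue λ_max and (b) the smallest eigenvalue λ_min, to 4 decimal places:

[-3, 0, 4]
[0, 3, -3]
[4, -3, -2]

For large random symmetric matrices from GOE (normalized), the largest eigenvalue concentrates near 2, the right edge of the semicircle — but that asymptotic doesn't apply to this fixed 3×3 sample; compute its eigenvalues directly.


Since M is real symmetric, all three eigenvalues are real; they are the roots of det(λI − M) = λ³ − (tr M) λ² + s λ − det M, where s is the sum of the principal 2×2 minors.
tr M = -3 + 3 + (-2) = -2.
s = ((-3)·3 − 0²) + ((-3)·(-2) − 4²) + (3·(-2) − (-3)²) = -9 + (-10) + (-15) = -34.
det M (expand along row 1) = (-3)·(-15) − 0·12 + 4·(-12) = -3.
Characteristic polynomial: λ³ + 2λ² − 34λ + 3 = 0.
Substitute λ = y + (tr M)/3 = y − 0.666667 to remove the quadratic term: y³ + p·y + q = 0 with p = s − (tr M)²/3 = -35.333333 and q = −2(tr M)³/27 + (tr M)·s/3 − det M = 26.259259.
Three real roots ⇒ use the trigonometric (Viète) form: r = 2√(−p/3) = 6.863753, φ = arccos(3q/(p·r)) = arccos(-0.324831) = 1.901629 rad.
y_k = r·cos(φ/3 − 2πk/3) for k = 0, 1, 2 gives y = 5.530385, 0.755386, -6.285770.
λ_k = y_k − 0.666667 gives λ = 4.8637, 0.0887, -6.9524 (check: the sum is -2.0000 = tr M).

Hence λ_max = 4.8637 and λ_min = -6.9524.


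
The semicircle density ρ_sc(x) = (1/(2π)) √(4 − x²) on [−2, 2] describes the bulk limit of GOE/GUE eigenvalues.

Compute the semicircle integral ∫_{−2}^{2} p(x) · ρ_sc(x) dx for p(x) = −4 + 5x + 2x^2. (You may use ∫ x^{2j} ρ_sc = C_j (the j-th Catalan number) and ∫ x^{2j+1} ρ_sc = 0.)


Write p(x) = Σ a_i x^i, split into monomials and integrate each against ρ_sc separately.
Using ∫ x^{2j} ρ_sc = C_j = (1/(j+1)) C(2j, j) (Catalan numbers) and ∫ x^{2j+1} ρ_sc = 0 (odd monomials vanish by symmetry):
  i = 0 (even): a_0 · C_{0} = -4 · 1 = -4
  i = 1 (odd): ∫ x^1 ρ_sc = 0 (vanishes)
  i = 2 (even): a_2 · C_{1} = 2 · 1 = 2

Summing the contributions: ∫_{−2}^{2} p(x) ρ_sc(x) dx = (-4) + 2 = -2.


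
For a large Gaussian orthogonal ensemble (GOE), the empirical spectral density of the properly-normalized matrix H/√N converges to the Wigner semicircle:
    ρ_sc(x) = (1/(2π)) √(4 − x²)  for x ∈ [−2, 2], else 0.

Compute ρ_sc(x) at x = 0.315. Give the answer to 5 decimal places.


ρ_sc(x) = (1/(2π)) √(4 − x²). With x = 0.315:
  4 − x² = 4 − (0.315)² = 4 − 0.099225 = 3.900775.
  √(4 − x²) = 1.975038.
  1/(2π) = 0.159155.
  ρ_sc(0.315) = 0.159155 · 1.975038 = 0.314337.

Rounded to 5 decimal places: ρ_sc(0.315) ≈ 0.31434.


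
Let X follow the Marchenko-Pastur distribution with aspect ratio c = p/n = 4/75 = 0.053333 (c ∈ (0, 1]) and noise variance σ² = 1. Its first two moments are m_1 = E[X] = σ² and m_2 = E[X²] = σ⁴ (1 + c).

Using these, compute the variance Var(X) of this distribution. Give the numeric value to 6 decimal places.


m_1 = E[X] = σ² = 1, so m_1² = 1.
m_2 = E[X²] = σ⁴ (1 + c) = 1 · (1 + 0.053333) = 1 · 1.053333 = 1.053333.
(Note m_2 − m_1² simplifies to c · σ⁴ = 0.053333 · 1.)

Var(X) = m_2 − m_1² = 1.053333 − 1 = 0.053333.


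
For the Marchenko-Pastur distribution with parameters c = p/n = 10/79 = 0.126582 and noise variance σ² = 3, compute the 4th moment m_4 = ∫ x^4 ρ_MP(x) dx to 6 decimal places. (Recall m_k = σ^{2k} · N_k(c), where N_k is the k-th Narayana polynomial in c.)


E[X⁴] = σ⁸ (1 + 6c + 6c² + c³) (fourth MP moment). With σ² = 3 (so σ⁸ = 81) and c = 10/79 = 0.126582: E[X⁴] = 81 · (1 + 6·0.126582 + 6·(0.126582)² + (0.126582)³) = 81 · 1.857660.

So E[X^4] = 150.470488.


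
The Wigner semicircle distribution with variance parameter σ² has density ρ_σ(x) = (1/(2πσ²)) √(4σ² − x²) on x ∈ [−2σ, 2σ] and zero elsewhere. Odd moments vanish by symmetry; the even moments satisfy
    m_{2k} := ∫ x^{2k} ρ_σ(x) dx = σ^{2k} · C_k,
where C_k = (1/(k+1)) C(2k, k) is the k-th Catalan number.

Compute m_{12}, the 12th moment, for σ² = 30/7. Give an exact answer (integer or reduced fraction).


By the scaled semicircle moment identity, m_{2k} = σ^{2k} · C_k with k = 6.
C_6 = (1/(k+1)) · C(2k, k) = (1/7) · C(12, 6) = (1/7) · 924 = 132.
σ^{2k} = (σ²)^k = (30/7)^6 = 729000000/117649.

Therefore m_{12} = σ^{12} · C_6 = (729000000/117649) · 132 = 96228000000/117649.


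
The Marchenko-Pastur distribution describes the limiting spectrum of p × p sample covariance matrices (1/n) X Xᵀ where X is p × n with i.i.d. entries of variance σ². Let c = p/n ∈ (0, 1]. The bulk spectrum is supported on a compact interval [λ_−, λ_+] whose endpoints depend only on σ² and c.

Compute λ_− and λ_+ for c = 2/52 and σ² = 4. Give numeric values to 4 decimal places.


c = 2/52 = 0.038462; √c = 0.196116.
λ_− = σ² (1 − √c)² = 4 · (1 − 0.196116)² = 4 · (0.803884)² = 2.584917.
λ_+ = σ² (1 + √c)² = 4 · (1 + 0.196116)² = 4 · (1.196116)² = 5.722775.

Rounded to 4 decimal places: λ_− ≈ 2.5849, λ_+ ≈ 5.7228.


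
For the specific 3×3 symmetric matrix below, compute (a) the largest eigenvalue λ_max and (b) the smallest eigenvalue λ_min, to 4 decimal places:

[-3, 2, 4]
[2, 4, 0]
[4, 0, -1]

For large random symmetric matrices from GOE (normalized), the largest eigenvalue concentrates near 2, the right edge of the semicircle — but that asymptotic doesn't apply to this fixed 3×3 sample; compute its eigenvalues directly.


Since M is real symmetric, all three eigenvalues are real; they are the roots of det(λI − M) = λ³ − (tr M) λ² + s λ − det M, where s is the sum of the principal 2×2 minors.
tr M = -3 + 4 + (-1) = 0.
s = ((-3)·4 − 2²) + ((-3)·(-1) − 4²) + (4·(-1) − 0²) = -16 + (-13) + (-4) = -33.
det M (expand along row 1) = (-3)·(-4) − 2·(-2) + 4·(-16) = -48.
Characteristic polynomial: λ³ − 33λ + 48 = 0.
Substitute λ = y + (tr M)/3 = y + 0.000000 to remove the quadratic term: y³ + p·y + q = 0 with p = s − (tr M)²/3 = -33.000000 and q = −2(tr M)³/27 + (tr M)·s/3 − det M = 48.000000.
Three real roots ⇒ use the trigonometric (Viète) form: r = 2√(−p/3) = 6.633250, φ = arccos(3q/(p·r)) = arccos(-0.657843) = 2.288747 rad.
y_k = r·cos(φ/3 − 2πk/3) for k = 0, 1, 2 gives y = 4.794673, 1.572340, -6.367013.
λ_k = y_k + 0.000000 gives λ = 4.7947, 1.5723, -6.3670 (check: the sum is 0.0000 = tr M).

Hence λ_max = 4.7947 and λ_min = -6.3670.


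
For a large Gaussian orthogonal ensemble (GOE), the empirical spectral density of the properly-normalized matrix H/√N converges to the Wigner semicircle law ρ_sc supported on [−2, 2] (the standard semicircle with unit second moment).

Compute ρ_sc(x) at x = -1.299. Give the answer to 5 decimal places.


ρ_sc(x) = (1/(2π)) √(4 − x²). With x = -1.299:
  4 − x² = 4 − (-1.299)² = 4 − 1.687401 = 2.312599.
  √(4 − x²) = 1.520723.
  1/(2π) = 0.159155.
  ρ_sc(-1.299) = 0.159155 · 1.520723 = 0.242031.

Rounded to 5 decimal places: ρ_sc(-1.299) ≈ 0.24203.


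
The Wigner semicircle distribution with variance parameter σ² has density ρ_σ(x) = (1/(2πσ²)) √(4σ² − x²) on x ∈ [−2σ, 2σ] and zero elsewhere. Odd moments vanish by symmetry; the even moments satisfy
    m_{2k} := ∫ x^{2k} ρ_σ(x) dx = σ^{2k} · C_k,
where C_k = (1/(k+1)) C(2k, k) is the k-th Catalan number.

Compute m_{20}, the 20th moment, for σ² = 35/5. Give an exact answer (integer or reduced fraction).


By the scaled semicircle moment identity, m_{2k} = σ^{2k} · C_k with k = 10.
C_10 = (1/(k+1)) · C(2k, k) = (1/11) · C(20, 10) = (1/11) · 184756 = 16796.
σ^{2k} = (σ²)^k = (35/5)^10 = 282475249.

Therefore m_{20} = σ^{20} · C_10 = 282475249 · 16796 = 4744454282204.


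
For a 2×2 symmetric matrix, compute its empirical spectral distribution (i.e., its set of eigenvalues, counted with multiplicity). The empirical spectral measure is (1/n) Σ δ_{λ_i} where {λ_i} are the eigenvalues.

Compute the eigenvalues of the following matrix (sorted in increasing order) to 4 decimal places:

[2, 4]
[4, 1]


Since M is real symmetric, both eigenvalues are real; they are the roots of det(λI − M) = λ² − (tr M) λ + det M.
tr M = 2 + 1 = 3.
det M = 2·1 − 4² = 2 − 16 = -14.
Characteristic polynomial: λ² − 3λ − 14 = 0.
Discriminant Δ = (tr M)² − 4·det M = 9 − (-56) = 65; √Δ = 8.062258.
λ = (tr M ± √Δ)/2 = (3 ± 8.062258)/2, giving (tr M − √Δ)/2 = -2.5311 and (tr M + √Δ)/2 = 5.5311.

Eigenvalues sorted in increasing order: [-2.5311, 5.5311].


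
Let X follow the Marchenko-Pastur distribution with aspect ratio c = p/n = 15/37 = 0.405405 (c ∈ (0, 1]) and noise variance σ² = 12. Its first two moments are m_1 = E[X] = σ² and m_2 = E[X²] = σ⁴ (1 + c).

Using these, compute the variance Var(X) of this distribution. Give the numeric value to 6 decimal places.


m_1 = E[X] = σ² = 12, so m_1² = 144.
m_2 = E[X²] = σ⁴ (1 + c) = 144 · (1 + 0.405405) = 144 · 1.405405 = 202.378378.
(Note m_2 − m_1² simplifies to c · σ⁴ = 0.405405 · 144.)

Var(X) = m_2 − m_1² = 202.378378 − 144 = 58.378378.


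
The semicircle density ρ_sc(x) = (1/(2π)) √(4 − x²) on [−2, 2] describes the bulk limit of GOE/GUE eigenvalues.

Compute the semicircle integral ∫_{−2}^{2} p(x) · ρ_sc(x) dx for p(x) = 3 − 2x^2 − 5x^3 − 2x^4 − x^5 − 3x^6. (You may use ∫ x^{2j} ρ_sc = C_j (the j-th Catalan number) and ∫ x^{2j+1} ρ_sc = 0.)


Write p(x) = Σ a_i x^i, split into monomials and integrate each against ρ_sc separately.
Using ∫ x^{2j} ρ_sc = C_j = (1/(j+1)) C(2j, j) (Catalan numbers) and ∫ x^{2j+1} ρ_sc = 0 (odd monomials vanish by symmetry):
  i = 0 (even): a_0 · C_{0} = 3 · 1 = 3
  i = 2 (even): a_2 · C_{1} = -2 · 1 = -2
  i = 3 (odd): ∫ x^3 ρ_sc = 0 (vanishes)
  i = 4 (even): a_4 · C_{2} = -2 · 2 = -4
  i = 5 (odd): ∫ x^5 ρ_sc = 0 (vanishes)
  i = 6 (even): a_6 · C_{3} = -3 · 5 = -15

Summing the contributions: ∫_{−2}^{2} p(x) ρ_sc(x) dx = 3 + (-2) + (-4) + (-15) = -18.


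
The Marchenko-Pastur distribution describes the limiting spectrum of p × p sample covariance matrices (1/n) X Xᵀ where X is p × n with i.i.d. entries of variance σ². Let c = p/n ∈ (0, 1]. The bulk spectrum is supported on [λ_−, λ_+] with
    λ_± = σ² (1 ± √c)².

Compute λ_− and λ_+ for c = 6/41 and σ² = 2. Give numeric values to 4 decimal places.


c = 6/41 = 0.146341; √c = 0.382546.
λ_− = σ² (1 − √c)² = 2 · (1 − 0.382546)² = 2 · (0.617454)² = 0.762499.
λ_+ = σ² (1 + √c)² = 2 · (1 + 0.382546)² = 2 · (1.382546)² = 3.822867.

Rounded to 4 decimal places: λ_− ≈ 0.7625, λ_+ ≈ 3.8229.


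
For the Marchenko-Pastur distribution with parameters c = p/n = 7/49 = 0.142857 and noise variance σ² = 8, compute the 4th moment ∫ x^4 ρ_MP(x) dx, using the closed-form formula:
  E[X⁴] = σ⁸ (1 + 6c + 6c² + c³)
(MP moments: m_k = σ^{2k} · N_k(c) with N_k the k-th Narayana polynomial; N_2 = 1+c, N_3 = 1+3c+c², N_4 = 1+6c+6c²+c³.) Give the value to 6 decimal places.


E[X⁴] = σ⁸ (1 + 6c + 6c² + c³) (fourth MP moment). With σ² = 8 (so σ⁸ = 4096) and c = 7/49 = 0.142857: E[X⁴] = 4096 · (1 + 6·0.142857 + 6·(0.142857)² + (0.142857)³) = 4096 · 1.982507.

So E[X^4] = 8120.349854.


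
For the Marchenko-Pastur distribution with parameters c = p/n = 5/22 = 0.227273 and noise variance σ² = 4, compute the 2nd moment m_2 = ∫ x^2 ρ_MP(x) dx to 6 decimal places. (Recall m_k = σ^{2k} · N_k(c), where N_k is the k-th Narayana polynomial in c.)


E[X²] = σ⁴ (1 + c) (second MP moment). With σ² = 4 (so σ⁴ = 16) and c = 5/22 = 0.227273: E[X²] = 16 · (1 + 0.227273) = 16 · 1.227273.

So E[X^2] = 19.636364.


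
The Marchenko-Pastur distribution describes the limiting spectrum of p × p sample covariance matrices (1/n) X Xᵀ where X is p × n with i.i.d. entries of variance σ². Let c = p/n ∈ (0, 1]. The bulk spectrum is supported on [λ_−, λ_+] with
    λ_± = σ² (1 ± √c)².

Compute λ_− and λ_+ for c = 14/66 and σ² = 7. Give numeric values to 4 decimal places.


c = 14/66 = 0.212121; √c = 0.460566.
λ_− = σ² (1 − √c)² = 7 · (1 − 0.460566)² = 7 · (0.539434)² = 2.036922.
λ_+ = σ² (1 + √c)² = 7 · (1 + 0.460566)² = 7 · (1.460566)² = 14.932775.

Rounded to 4 decimal places: λ_− ≈ 2.0369, λ_+ ≈ 14.9328.


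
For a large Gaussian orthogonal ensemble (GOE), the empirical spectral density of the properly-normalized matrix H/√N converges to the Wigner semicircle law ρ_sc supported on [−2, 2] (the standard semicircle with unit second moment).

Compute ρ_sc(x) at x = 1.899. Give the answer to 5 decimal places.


ρ_sc(x) = (1/(2π)) √(4 − x²). With x = 1.899:
  4 − x² = 4 − (1.899)² = 4 − 3.606201 = 0.393799.
  √(4 − x²) = 0.627534.
  1/(2π) = 0.159155.
  ρ_sc(1.899) = 0.159155 · 0.627534 = 0.099875.

Rounded to 5 decimal places: ρ_sc(1.899) ≈ 0.09988.


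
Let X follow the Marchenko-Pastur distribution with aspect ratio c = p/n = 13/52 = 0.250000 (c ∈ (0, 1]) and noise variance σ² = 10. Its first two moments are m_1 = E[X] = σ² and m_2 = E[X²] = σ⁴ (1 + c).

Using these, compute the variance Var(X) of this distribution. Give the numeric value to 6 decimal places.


m_1 = E[X] = σ² = 10, so m_1² = 100.
m_2 = E[X²] = σ⁴ (1 + c) = 100 · (1 + 0.250000) = 100 · 1.250000 = 125.000000.
(Note m_2 − m_1² simplifies to c · σ⁴ = 0.250000 · 100.)

Var(X) = m_2 − m_1² = 125.000000 − 100 = 25.000000.


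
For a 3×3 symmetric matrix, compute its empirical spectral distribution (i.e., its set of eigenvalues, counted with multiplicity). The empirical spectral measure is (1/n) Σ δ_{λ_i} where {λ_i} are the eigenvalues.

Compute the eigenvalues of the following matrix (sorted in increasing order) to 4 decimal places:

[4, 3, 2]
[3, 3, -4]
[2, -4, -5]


Since M is real symmetric, all three eigenvalues are real; they are the roots of det(λI − M) = λ³ − (tr M) λ² + s λ − det M, where s is the sum of the principal 2×2 minors.
tr M = 4 + 3 + (-5) = 2.
s = (4·3 − 3²) + (4·(-5) − 2²) + (3·(-5) − (-4)²) = 3 + (-24) + (-31) = -52.
det M (expand along row 1) = 4·(-31) − 3·(-7) + 2·(-18) = -139.
Characteristic polynomial: λ³ − 2λ² − 52λ + 139 = 0.
Substitute λ = y + (tr M)/3 = y + 0.666667 to remove the quadratic term: y³ + p·y + q = 0 with p = s − (tr M)²/3 = -53.333333 and q = −2(tr M)³/27 + (tr M)·s/3 − det M = 103.740741.
Three real roots ⇒ use the trigonometric (Viète) form: r = 2√(−p/3) = 8.432740, φ = arccos(3q/(p·r)) = arccos(-0.691995) = 2.335046 rad.
y_k = r·cos(φ/3 − 2πk/3) for k = 0, 1, 2 gives y = 6.004735, 2.125078, -8.129813.
λ_k = y_k + 0.666667 gives λ = 6.6714, 2.7917, -7.4631 (check: the sum is 2.0000 = tr M).

Eigenvalues sorted in increasing order: [-7.4631, 2.7917, 6.6714].
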